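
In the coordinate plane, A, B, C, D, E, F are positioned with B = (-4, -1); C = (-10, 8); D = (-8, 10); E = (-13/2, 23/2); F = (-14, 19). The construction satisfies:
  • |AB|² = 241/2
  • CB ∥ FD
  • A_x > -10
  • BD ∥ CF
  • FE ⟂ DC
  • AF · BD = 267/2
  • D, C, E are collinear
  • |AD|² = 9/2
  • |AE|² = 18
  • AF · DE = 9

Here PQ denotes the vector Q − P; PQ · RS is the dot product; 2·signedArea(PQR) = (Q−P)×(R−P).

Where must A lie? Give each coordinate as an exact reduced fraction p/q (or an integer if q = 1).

A = (-19/2, 17/2)

1. A_x = -19/2  [AF · BD = 267/2 ∩ AF · DE = 9]
2. A_y = 17/2  [AF · BD = 267/2 ∩ AF · DE = 9]
   → A = (-19/2, 17/2)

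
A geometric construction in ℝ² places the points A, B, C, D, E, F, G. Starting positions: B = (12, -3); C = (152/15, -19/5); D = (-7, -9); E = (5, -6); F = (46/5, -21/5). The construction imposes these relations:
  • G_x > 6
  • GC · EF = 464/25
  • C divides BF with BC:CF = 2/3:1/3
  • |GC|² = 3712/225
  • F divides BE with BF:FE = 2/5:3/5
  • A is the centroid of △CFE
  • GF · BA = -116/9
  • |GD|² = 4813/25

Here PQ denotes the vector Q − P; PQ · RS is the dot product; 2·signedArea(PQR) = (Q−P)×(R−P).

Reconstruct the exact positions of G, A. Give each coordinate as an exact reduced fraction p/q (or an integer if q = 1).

A = (73/9, -14/3)
G = (32/5, -27/5)

1. G_x = 32/5  [line -21/5·x + -9/5·y + 429/25 = 0 ∩ |GC|² = 3712/225]
2. G_y = -27/5  [line -21/5·x + -9/5·y + 429/25 = 0 ∩ |GC|² = 3712/225]
   → G = (32/5, -27/5)
3. A_x = 73/9  [A is the centroid of △CFE]
4. A_y = -14/3  [A is the centroid of △CFE]
   → A = (73/9, -14/3)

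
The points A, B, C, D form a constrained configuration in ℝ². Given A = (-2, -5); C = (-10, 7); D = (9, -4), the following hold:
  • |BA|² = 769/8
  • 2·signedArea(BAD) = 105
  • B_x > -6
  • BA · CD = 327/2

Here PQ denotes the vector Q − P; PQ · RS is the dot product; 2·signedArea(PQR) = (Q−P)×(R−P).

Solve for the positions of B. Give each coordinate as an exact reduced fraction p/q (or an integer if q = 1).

1. B_x = -21/4  [2·signedArea(BAD) = 105 ∩ BA · CD = 327/2]
2. B_y = 17/4  [2·signedArea(BAD) = 105 ∩ BA · CD = 327/2]
   → B = (-21/4, 17/4)

B = (-21/4, 17/4)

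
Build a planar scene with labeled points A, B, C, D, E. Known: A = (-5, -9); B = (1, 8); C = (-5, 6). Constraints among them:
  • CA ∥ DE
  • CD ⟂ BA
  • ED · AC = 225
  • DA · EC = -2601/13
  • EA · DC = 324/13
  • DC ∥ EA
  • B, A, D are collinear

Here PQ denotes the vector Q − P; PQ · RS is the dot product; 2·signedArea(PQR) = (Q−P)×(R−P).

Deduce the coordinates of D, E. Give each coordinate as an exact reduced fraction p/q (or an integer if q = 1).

1. D_x = -19/65  [B, A, D are collinear ∩ CD ⟂ BA]
2. D_y = 282/65  [B, A, D are collinear ∩ CD ⟂ BA]
   → D = (-19/65, 282/65)
3. E_x = -19/65  [DC ∥ EA ∩ CA ∥ DE]
4. E_y = -693/65  [DC ∥ EA ∩ CA ∥ DE]
   → E = (-19/65, -693/65)

D = (-19/65, 282/65)
E = (-19/65, -693/65)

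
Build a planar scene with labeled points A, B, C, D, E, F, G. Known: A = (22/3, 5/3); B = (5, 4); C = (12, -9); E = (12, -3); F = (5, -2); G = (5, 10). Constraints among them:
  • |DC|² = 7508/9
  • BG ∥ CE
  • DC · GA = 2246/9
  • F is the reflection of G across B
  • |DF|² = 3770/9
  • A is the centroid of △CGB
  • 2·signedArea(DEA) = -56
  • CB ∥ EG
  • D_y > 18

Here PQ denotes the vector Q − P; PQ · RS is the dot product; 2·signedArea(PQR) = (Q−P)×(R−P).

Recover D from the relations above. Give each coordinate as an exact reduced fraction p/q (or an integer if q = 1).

D = (8/3, 55/3)

1. D_x = 8/3  [2·signedArea(DEA) = -56 ∩ DC · GA = 2246/9]
2. D_y = 55/3  [2·signedArea(DEA) = -56 ∩ DC · GA = 2246/9]
   → D = (8/3, 55/3)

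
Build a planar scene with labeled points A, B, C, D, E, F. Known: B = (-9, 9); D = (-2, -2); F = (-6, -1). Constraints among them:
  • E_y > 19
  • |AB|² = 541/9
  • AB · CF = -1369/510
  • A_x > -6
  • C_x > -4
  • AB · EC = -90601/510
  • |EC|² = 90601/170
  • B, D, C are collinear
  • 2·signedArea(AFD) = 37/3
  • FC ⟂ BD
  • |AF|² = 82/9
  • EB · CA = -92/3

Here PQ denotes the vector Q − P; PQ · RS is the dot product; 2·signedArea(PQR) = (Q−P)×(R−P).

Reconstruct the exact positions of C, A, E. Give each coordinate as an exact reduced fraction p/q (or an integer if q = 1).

A = (-17/3, 2)
C = (-613/170, 89/170)
E = (-16, 20)

1. C_x = -613/170  [B, D, C are collinear ∩ FC ⟂ BD]
2. C_y = 89/170  [B, D, C are collinear ∩ FC ⟂ BD]
   → C = (-613/170, 89/170)
3. A_x = -17/3  [2·signedArea(AFD) = 37/3 ∩ AB · CF = -1369/510]
4. A_y = 2  [2·signedArea(AFD) = 37/3 ∩ AB · CF = -1369/510]
   → A = (-17/3, 2)
5. E_x = -16  [EB · CA = -92/3 ∩ AB · EC = -90601/510]
6. E_y = 20  [EB · CA = -92/3 ∩ AB · EC = -90601/510]
   → E = (-16, 20)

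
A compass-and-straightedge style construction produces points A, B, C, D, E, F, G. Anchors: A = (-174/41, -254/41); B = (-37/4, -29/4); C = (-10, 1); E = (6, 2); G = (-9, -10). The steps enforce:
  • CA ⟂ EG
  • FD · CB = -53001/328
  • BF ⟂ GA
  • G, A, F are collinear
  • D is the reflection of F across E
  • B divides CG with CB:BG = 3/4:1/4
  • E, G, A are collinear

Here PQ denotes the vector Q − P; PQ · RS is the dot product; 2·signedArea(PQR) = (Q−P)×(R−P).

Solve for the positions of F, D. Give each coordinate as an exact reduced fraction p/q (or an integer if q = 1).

1. F_x = -1281/164  [G, A, F are collinear ∩ BF ⟂ GA]
2. F_y = -371/41  [G, A, F are collinear ∩ BF ⟂ GA]
   → F = (-1281/164, -371/41)
3. D_x = 3249/164  [D is the reflection of F across E]
4. D_y = 535/41  [D is the reflection of F across E]
   → D = (3249/164, 535/41)

D = (3249/164, 535/41)
F = (-1281/164, -371/41)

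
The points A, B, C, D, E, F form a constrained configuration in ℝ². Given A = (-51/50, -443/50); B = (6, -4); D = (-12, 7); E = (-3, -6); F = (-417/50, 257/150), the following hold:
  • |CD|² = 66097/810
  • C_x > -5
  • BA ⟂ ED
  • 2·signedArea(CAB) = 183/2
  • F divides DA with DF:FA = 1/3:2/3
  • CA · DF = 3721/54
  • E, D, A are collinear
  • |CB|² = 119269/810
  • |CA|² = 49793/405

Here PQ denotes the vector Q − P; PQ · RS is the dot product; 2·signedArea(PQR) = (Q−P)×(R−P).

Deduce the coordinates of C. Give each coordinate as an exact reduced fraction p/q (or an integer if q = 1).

C = (-239/50, 707/450)

1. C_x = -239/50  [line -243/50·x + 351/50·y + -1713/50 = 0 ∩ |CA|² = 49793/405]
2. C_y = 707/450  [line -243/50·x + 351/50·y + -1713/50 = 0 ∩ |CA|² = 49793/405]
   → C = (-239/50, 707/450)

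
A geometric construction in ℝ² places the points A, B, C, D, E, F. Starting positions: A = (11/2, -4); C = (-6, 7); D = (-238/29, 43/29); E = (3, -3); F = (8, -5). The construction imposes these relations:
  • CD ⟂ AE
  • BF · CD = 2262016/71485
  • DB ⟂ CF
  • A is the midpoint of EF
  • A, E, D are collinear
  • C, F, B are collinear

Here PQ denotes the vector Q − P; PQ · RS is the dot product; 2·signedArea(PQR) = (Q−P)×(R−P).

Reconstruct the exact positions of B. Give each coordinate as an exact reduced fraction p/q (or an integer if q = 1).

1. B_x = -11206/2465  [C, F, B are collinear ∩ DB ⟂ CF]
2. B_y = 14183/2465  [C, F, B are collinear ∩ DB ⟂ CF]
   → B = (-11206/2465, 14183/2465)

B = (-11206/2465, 14183/2465)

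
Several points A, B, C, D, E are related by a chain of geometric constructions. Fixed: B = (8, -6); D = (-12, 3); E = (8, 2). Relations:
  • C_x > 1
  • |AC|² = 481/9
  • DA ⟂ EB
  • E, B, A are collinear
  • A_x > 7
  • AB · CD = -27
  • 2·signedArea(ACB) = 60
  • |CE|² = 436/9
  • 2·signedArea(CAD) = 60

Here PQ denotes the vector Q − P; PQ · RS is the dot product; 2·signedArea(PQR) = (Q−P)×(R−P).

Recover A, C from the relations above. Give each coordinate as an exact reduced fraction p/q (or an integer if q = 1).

A = (8, 3)
C = (4/3, 0)

1. A_x = 8  [E, B, A are collinear ∩ DA ⟂ EB]
2. A_y = 3  [E, B, A are collinear ∩ DA ⟂ EB]
   → A = (8, 3)
3. C_x = 4/3  [2·signedArea(CAD) = 60 ∩ 2·signedArea(ACB) = 60]
4. C_y = 0  [2·signedArea(CAD) = 60 ∩ 2·signedArea(ACB) = 60]
   → C = (4/3, 0)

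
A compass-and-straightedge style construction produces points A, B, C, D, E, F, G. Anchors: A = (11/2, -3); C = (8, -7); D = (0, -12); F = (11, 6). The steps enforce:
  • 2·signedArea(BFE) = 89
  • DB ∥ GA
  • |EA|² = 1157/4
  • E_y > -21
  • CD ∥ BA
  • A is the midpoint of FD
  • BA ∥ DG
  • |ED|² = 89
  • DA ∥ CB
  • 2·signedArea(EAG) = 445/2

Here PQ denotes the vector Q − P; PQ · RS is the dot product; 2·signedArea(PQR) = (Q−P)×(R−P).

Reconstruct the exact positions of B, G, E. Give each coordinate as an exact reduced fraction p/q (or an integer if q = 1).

B = (27/2, 2)
E = (5, -20)
G = (-8, -17)

1. B_x = 27/2  [CD ∥ BA ∩ DA ∥ CB]
2. B_y = 2  [CD ∥ BA ∩ DA ∥ CB]
   → B = (27/2, 2)
3. G_x = -8  [DB ∥ GA ∩ BA ∥ DG]
4. G_y = -17  [DB ∥ GA ∩ BA ∥ DG]
   → G = (-8, -17)
5. E_x = 5  [2·signedArea(EAG) = 445/2 ∩ 2·signedArea(BFE) = 89]
6. E_y = -20  [2·signedArea(EAG) = 445/2 ∩ 2·signedArea(BFE) = 89]
   → E = (5, -20)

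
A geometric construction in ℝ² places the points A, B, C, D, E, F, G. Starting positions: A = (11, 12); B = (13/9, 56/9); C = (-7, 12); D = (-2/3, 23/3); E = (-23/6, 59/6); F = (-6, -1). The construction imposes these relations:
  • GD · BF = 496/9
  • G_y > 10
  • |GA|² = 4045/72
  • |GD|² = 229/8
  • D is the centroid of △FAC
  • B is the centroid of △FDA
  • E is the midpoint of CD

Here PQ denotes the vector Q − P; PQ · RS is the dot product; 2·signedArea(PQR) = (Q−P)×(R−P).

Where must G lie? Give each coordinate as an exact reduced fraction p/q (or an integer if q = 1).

1. G_x = 43/12  [line 67/9·x + 65/9·y + -2849/27 = 0 ∩ |GA|² = 4045/72]
2. G_y = 131/12  [line 67/9·x + 65/9·y + -2849/27 = 0 ∩ |GA|² = 4045/72]
   → G = (43/12, 131/12)

G = (43/12, 131/12)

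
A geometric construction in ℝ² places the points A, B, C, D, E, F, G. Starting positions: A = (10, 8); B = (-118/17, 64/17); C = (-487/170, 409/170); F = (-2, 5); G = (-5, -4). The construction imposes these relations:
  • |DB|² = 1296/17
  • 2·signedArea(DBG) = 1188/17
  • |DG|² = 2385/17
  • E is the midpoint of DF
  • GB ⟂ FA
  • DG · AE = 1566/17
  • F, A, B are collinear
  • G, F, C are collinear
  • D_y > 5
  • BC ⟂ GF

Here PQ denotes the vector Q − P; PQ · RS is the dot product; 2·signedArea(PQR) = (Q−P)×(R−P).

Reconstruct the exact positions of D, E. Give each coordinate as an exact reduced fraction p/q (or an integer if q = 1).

1. D_x = 26/17  [line 132/17·x + 33/17·y + -396/17 = 0 ∩ |DG|² = 2385/17]
2. D_y = 100/17  [line 132/17·x + 33/17·y + -396/17 = 0 ∩ |DG|² = 2385/17]
   → D = (26/17, 100/17)
3. E_x = -4/17  [E is the midpoint of DF]
4. E_y = 185/34  [E is the midpoint of DF]
   → E = (-4/17, 185/34)

D = (26/17, 100/17)
E = (-4/17, 185/34)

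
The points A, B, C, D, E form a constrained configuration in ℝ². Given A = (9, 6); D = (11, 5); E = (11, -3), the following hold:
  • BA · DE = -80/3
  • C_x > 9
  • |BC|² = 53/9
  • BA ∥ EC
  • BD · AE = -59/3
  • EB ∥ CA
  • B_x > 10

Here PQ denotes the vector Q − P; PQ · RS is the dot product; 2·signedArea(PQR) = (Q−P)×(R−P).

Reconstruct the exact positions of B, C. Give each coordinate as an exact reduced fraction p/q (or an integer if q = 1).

B = (31/3, 8/3)
C = (29/3, 1/3)

1. B_x = 31/3  [BD · AE = -59/3 ∩ BA · DE = -80/3]
2. B_y = 8/3  [BD · AE = -59/3 ∩ BA · DE = -80/3]
   → B = (31/3, 8/3)
3. C_x = 29/3  [EB ∥ CA ∩ BA ∥ EC]
4. C_y = 1/3  [EB ∥ CA ∩ BA ∥ EC]
   → C = (29/3, 1/3)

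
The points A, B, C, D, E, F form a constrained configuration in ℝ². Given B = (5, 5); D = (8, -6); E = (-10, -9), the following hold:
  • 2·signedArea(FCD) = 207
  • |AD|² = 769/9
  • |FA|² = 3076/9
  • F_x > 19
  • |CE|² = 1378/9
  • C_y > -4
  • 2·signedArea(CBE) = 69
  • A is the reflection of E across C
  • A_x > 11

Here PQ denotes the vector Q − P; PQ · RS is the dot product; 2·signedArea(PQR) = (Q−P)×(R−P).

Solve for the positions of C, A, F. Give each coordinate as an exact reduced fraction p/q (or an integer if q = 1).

1. C_x = 1  [line 14·x + -15·y + -64 = 0 ∩ |CE|² = 1378/9]
2. C_y = -10/3  [line 14·x + -15·y + -64 = 0 ∩ |CE|² = 1378/9]
   → C = (1, -10/3)
3. A_x = 12  [A is the reflection of E across C]
4. A_y = 7/3  [A is the reflection of E across C]
   → A = (12, 7/3)
5. F_x = 20  [line 8/3·x + 7·y + -559/3 = 0 ∩ |FA|² = 3076/9]
6. F_y = 19  [line 8/3·x + 7·y + -559/3 = 0 ∩ |FA|² = 3076/9]
   → F = (20, 19)

A = (12, 7/3)
C = (1, -10/3)
F = (20, 19)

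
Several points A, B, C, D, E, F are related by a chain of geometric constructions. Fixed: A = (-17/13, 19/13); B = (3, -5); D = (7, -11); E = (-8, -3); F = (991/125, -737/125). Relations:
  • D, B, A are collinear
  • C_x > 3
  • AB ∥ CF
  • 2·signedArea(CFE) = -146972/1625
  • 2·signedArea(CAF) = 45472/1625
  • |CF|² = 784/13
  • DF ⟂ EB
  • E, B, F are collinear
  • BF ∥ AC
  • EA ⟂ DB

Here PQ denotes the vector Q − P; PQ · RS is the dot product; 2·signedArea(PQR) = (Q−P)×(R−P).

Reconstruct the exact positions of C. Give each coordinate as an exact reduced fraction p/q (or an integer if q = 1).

C = (5883/1625, 919/1625)

1. C_x = 5883/1625  [AB ∥ CF ∩ BF ∥ AC]
2. C_y = 919/1625  [AB ∥ CF ∩ BF ∥ AC]
   → C = (5883/1625, 919/1625)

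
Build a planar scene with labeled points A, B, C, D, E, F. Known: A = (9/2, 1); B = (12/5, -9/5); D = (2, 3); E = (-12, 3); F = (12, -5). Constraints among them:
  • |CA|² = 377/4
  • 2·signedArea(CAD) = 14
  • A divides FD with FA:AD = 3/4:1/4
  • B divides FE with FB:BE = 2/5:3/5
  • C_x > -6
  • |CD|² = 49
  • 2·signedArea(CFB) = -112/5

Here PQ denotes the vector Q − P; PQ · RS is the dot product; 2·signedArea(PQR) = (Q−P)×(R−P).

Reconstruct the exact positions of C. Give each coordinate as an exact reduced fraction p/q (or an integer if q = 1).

1. C_x = -5  [2·signedArea(CFB) = -112/5 ∩ 2·signedArea(CAD) = 14]
2. C_y = 3  [2·signedArea(CFB) = -112/5 ∩ 2·signedArea(CAD) = 14]
   → C = (-5, 3)

C = (-5, 3)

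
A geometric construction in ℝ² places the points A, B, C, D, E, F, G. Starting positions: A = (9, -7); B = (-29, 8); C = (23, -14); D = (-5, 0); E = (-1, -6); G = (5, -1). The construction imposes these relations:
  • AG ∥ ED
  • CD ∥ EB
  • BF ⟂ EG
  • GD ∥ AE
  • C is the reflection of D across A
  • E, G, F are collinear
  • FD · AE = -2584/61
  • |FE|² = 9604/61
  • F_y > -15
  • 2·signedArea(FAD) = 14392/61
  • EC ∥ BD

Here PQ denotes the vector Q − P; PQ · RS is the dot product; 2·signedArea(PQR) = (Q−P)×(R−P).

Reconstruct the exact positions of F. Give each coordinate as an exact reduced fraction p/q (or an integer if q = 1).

1. F_x = -649/61  [E, G, F are collinear ∩ BF ⟂ EG]
2. F_y = -856/61  [E, G, F are collinear ∩ BF ⟂ EG]
   → F = (-649/61, -856/61)

F = (-649/61, -856/61)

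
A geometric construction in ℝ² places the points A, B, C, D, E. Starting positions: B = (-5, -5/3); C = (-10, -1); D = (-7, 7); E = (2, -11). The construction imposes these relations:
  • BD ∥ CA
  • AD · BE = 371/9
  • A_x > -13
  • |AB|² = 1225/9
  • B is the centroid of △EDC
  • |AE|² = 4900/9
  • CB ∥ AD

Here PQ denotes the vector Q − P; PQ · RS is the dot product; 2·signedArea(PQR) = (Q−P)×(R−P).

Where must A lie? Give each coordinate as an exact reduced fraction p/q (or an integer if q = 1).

1. A_x = -12  [CB ∥ AD ∩ BD ∥ CA]
2. A_y = 23/3  [CB ∥ AD ∩ BD ∥ CA]
   → A = (-12, 23/3)

A = (-12, 23/3)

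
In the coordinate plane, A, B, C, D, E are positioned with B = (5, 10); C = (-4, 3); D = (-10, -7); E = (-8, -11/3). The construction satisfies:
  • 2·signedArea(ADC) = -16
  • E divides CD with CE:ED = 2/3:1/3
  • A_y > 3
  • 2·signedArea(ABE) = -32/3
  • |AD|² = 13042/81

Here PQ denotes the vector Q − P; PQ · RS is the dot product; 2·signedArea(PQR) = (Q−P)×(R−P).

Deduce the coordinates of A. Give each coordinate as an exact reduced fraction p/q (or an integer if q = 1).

1. A_x = -7/3  [2·signedArea(ADC) = -16 ∩ 2·signedArea(ABE) = -32/3]
2. A_y = 28/9  [2·signedArea(ADC) = -16 ∩ 2·signedArea(ABE) = -32/3]
   → A = (-7/3, 28/9)

A = (-7/3, 28/9)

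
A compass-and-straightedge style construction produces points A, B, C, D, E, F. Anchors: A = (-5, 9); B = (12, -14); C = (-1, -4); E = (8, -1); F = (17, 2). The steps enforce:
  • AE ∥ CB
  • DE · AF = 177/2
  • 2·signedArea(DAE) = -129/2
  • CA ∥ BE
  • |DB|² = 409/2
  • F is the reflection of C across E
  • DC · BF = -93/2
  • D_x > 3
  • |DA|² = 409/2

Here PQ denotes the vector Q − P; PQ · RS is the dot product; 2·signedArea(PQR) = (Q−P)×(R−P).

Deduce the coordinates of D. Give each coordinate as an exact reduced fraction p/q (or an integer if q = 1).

1. D_x = 7/2  [2·signedArea(DAE) = -129/2 ∩ DE · AF = 177/2]
2. D_y = -5/2  [2·signedArea(DAE) = -129/2 ∩ DE · AF = 177/2]
   → D = (7/2, -5/2)

D = (7/2, -5/2)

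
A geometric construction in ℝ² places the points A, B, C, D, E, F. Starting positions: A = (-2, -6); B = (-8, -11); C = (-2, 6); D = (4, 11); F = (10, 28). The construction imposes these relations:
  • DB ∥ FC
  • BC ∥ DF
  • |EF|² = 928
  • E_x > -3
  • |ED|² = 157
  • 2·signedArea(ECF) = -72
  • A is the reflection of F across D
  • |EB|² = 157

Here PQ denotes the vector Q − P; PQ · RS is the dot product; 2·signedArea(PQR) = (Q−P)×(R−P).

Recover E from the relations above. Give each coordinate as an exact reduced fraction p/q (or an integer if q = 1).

E = (-2, 0)

1. E_x = -2  [line -22·x + 12·y + -44 = 0 ∩ |EB|² = 157]
2. E_y = 0  [line -22·x + 12·y + -44 = 0 ∩ |EB|² = 157]
   → E = (-2, 0)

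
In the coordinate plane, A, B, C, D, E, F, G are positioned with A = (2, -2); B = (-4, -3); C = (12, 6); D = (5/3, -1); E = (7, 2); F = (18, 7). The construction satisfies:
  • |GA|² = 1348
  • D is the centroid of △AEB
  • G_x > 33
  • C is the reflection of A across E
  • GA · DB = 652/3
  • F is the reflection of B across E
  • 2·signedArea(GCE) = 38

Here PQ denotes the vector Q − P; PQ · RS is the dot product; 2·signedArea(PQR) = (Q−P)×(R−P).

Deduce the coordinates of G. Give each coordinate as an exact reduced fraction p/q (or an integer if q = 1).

G = (34, 16)

1. G_x = 34  [GA · DB = 652/3 ∩ 2·signedArea(GCE) = 38]
2. G_y = 16  [GA · DB = 652/3 ∩ 2·signedArea(GCE) = 38]
   → G = (34, 16)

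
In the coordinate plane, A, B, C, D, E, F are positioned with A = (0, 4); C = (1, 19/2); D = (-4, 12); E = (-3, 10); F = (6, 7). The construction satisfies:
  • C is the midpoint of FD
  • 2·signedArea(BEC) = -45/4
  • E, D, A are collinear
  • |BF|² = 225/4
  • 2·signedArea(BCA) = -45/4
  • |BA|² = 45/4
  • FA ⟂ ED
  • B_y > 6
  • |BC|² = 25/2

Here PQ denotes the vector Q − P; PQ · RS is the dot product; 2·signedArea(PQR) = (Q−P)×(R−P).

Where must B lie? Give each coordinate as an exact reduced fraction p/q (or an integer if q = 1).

B = (-3/2, 7)

1. B_x = -3/2  [2·signedArea(BCA) = -45/4 ∩ 2·signedArea(BEC) = -45/4]
2. B_y = 7  [2·signedArea(BCA) = -45/4 ∩ 2·signedArea(BEC) = -45/4]
   → B = (-3/2, 7)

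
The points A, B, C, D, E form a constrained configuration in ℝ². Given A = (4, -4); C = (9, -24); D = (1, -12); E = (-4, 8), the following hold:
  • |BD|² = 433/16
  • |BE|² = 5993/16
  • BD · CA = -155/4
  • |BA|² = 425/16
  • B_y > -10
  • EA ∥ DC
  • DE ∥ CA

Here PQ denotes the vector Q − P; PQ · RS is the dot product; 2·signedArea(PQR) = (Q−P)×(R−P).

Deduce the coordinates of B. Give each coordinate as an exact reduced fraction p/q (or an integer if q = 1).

1. B_x = 21/4  [line 5·x + -20·y + -825/4 = 0 ∩ |BD|² = 433/16]
2. B_y = -9  [line 5·x + -20·y + -825/4 = 0 ∩ |BD|² = 433/16]
   → B = (21/4, -9)

B = (21/4, -9)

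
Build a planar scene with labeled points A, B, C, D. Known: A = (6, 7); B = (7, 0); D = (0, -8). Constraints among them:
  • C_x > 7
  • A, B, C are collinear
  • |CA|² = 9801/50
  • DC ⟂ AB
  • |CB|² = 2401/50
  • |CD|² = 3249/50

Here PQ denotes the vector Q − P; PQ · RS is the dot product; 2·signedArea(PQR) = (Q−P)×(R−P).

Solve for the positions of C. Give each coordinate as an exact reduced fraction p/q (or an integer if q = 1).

C = (399/50, -343/50)

1. C_x = 399/50  [A, B, C are collinear ∩ DC ⟂ AB]
2. C_y = -343/50  [A, B, C are collinear ∩ DC ⟂ AB]
   → C = (399/50, -343/50)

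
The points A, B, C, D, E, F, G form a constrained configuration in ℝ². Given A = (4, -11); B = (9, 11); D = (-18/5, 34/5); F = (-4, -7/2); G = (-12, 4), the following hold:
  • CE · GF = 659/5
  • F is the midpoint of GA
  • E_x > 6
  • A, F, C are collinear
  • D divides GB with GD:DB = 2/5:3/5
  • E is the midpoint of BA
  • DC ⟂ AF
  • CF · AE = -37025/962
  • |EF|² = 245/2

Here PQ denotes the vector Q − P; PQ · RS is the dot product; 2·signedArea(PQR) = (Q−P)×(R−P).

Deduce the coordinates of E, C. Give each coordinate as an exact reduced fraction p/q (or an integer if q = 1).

C = (-21468/2405, 538/481)
E = (13/2, 0)

1. E_x = 13/2  [E is the midpoint of BA]
2. E_y = 0  [E is the midpoint of BA]
   → E = (13/2, 0)
3. C_x = -21468/2405  [A, F, C are collinear ∩ DC ⟂ AF]
4. C_y = 538/481  [A, F, C are collinear ∩ DC ⟂ AF]
   → C = (-21468/2405, 538/481)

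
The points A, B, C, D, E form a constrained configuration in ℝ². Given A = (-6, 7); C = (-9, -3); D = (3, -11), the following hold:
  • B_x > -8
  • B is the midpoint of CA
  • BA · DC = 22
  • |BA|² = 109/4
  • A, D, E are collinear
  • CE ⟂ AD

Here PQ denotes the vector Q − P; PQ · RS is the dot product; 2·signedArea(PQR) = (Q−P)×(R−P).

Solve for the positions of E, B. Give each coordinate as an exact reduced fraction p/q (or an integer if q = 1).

B = (-15/2, 2)
E = (-13/5, 1/5)

1. E_x = -13/5  [A, D, E are collinear ∩ CE ⟂ AD]
2. E_y = 1/5  [A, D, E are collinear ∩ CE ⟂ AD]
   → E = (-13/5, 1/5)
3. B_x = -15/2  [B is the midpoint of CA]
4. B_y = 2  [B is the midpoint of CA]
   → B = (-15/2, 2)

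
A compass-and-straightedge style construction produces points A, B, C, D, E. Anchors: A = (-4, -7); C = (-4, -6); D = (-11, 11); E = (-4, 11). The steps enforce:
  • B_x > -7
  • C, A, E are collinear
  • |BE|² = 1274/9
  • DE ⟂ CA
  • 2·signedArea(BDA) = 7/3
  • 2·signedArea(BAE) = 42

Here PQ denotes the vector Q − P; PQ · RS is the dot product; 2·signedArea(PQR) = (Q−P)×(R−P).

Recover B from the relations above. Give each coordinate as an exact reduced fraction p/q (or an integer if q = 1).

B = (-19/3, -2/3)

1. B_x = -19/3  [2·signedArea(BAE) = 42 ∩ 2·signedArea(BDA) = 7/3]
2. B_y = -2/3  [2·signedArea(BAE) = 42 ∩ 2·signedArea(BDA) = 7/3]
   → B = (-19/3, -2/3)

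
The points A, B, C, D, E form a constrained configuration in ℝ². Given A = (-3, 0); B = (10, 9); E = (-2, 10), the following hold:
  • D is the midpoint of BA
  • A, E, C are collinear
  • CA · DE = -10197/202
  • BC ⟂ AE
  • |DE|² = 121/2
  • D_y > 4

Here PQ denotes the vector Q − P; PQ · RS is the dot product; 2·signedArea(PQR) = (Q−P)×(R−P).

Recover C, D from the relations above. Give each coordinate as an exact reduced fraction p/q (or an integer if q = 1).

1. C_x = -200/101  [A, E, C are collinear ∩ BC ⟂ AE]
2. C_y = 1030/101  [A, E, C are collinear ∩ BC ⟂ AE]
   → C = (-200/101, 1030/101)
3. D_x = 7/2  [D is the midpoint of BA]
4. D_y = 9/2  [D is the midpoint of BA]
   → D = (7/2, 9/2)

C = (-200/101, 1030/101)
D = (7/2, 9/2)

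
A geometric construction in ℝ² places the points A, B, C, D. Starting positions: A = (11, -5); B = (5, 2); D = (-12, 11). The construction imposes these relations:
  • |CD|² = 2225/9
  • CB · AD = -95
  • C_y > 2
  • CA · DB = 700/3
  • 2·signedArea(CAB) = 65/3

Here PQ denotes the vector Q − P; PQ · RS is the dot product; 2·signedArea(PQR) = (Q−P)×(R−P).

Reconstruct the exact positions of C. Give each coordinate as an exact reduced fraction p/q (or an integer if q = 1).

1. C_x = 4/3  [2·signedArea(CAB) = 65/3 ∩ CB · AD = -95]
2. C_y = 8/3  [2·signedArea(CAB) = 65/3 ∩ CB · AD = -95]
   → C = (4/3, 8/3)

C = (4/3, 8/3)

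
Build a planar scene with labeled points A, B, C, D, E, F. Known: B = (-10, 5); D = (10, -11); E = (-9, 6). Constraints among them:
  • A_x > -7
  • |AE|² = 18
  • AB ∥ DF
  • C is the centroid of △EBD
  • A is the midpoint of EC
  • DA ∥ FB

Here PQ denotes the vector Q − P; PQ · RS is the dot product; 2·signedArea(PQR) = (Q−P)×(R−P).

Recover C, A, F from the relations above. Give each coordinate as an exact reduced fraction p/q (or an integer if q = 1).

A = (-6, 3)
C = (-3, 0)
F = (6, -9)

1. C_x = -3  [C is the centroid of △EBD]
2. C_y = 0  [C is the centroid of △EBD]
   → C = (-3, 0)
3. A_x = -6  [A is the midpoint of EC]
4. A_y = 3  [A is the midpoint of EC]
   → A = (-6, 3)
5. F_x = 6  [DA ∥ FB ∩ AB ∥ DF]
6. F_y = -9  [DA ∥ FB ∩ AB ∥ DF]
   → F = (6, -9)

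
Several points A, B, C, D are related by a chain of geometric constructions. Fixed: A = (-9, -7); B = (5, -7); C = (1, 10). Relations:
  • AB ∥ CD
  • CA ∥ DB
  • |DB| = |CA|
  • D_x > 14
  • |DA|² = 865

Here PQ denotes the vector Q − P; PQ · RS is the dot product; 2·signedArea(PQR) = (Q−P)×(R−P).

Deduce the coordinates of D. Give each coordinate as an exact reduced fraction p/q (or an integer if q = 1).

1. D_x = 15  [CA ∥ DB ∩ AB ∥ CD]
2. D_y = 10  [CA ∥ DB ∩ AB ∥ CD]
   → D = (15, 10)

D = (15, 10)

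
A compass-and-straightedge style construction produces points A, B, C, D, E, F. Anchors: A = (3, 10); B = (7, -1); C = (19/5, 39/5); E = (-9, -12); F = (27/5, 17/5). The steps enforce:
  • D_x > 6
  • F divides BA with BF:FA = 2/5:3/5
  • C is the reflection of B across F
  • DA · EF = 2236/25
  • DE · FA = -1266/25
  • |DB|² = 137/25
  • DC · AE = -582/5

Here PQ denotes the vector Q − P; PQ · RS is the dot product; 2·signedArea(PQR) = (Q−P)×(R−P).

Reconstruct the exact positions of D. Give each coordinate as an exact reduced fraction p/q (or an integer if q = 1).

D = (31/5, 6/5)

1. D_x = 31/5  [DE · FA = -1266/25 ∩ DA · EF = 2236/25]
2. D_y = 6/5  [DE · FA = -1266/25 ∩ DA · EF = 2236/25]
   → D = (31/5, 6/5)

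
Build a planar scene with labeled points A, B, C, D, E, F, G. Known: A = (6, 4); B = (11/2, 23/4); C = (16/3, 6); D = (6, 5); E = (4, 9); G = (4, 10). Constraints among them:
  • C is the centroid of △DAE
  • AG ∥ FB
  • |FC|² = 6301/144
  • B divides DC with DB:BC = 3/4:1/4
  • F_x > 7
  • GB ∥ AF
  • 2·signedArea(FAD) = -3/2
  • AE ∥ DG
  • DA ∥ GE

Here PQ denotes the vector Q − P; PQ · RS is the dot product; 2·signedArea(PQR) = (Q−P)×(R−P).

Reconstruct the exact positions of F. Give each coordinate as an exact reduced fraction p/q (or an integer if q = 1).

1. F_x = 15/2  [AG ∥ FB ∩ GB ∥ AF]
2. F_y = -1/4  [AG ∥ FB ∩ GB ∥ AF]
   → F = (15/2, -1/4)

F = (15/2, -1/4)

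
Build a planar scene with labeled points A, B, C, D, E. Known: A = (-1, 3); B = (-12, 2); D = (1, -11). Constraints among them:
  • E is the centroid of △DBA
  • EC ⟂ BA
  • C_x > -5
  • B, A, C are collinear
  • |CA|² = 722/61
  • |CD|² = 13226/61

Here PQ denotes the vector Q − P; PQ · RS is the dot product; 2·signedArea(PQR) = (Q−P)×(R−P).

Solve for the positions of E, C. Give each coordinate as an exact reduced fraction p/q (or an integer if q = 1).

C = (-270/61, 164/61)
E = (-4, -2)

1. E_x = -4  [E is the centroid of △DBA]
2. E_y = -2  [E is the centroid of △DBA]
   → E = (-4, -2)
3. C_x = -270/61  [B, A, C are collinear ∩ EC ⟂ BA]
4. C_y = 164/61  [B, A, C are collinear ∩ EC ⟂ BA]
   → C = (-270/61, 164/61)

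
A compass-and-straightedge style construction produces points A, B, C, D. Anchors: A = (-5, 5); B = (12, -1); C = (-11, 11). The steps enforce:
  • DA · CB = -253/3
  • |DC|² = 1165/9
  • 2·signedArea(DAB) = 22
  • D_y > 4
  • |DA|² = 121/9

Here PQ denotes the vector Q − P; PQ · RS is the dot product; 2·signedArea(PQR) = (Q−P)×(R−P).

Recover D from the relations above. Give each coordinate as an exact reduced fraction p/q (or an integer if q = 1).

D = (-4/3, 5)

1. D_x = -4/3  [2·signedArea(DAB) = 22 ∩ DA · CB = -253/3]
2. D_y = 5  [2·signedArea(DAB) = 22 ∩ DA · CB = -253/3]
   → D = (-4/3, 5)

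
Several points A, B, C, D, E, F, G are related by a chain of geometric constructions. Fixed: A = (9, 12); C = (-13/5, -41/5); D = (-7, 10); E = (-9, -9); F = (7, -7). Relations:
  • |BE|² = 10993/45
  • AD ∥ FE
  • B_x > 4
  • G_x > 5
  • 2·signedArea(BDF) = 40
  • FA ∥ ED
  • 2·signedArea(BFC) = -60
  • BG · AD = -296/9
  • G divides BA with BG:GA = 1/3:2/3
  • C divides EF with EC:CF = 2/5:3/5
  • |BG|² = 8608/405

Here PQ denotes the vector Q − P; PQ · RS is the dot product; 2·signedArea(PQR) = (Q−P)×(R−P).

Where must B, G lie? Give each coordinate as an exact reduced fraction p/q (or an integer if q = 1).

B = (67/15, -16/15)
G = (269/45, 148/45)

1. B_x = 67/15  [2·signedArea(BDF) = 40 ∩ 2·signedArea(BFC) = -60]
2. B_y = -16/15  [2·signedArea(BDF) = 40 ∩ 2·signedArea(BFC) = -60]
   → B = (67/15, -16/15)
3. G_x = 269/45  [G divides BA with BG:GA = 1/3:2/3]
4. G_y = 148/45  [G divides BA with BG:GA = 1/3:2/3]
   → G = (269/45, 148/45)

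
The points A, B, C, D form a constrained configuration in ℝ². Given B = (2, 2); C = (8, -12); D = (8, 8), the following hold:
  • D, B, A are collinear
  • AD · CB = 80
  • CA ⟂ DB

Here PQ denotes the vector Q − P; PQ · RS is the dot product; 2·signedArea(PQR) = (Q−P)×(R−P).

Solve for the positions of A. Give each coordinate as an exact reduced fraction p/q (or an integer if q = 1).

A = (-2, -2)

1. A_x = -2  [D, B, A are collinear ∩ CA ⟂ DB]
2. A_y = -2  [D, B, A are collinear ∩ CA ⟂ DB]
   → A = (-2, -2)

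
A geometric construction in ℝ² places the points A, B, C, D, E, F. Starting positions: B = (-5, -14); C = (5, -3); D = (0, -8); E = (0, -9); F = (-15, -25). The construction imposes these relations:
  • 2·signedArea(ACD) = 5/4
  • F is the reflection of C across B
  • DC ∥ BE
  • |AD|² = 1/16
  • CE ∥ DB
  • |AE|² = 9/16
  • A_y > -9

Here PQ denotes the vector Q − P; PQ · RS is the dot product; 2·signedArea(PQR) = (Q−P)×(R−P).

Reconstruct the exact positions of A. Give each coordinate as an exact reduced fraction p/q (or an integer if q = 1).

1. A_x = 0  [line 5·x + -5·y + -165/4 = 0 ∩ |AE|² = 9/16]
2. A_y = -33/4  [line 5·x + -5·y + -165/4 = 0 ∩ |AE|² = 9/16]
   → A = (0, -33/4)

A = (0, -33/4)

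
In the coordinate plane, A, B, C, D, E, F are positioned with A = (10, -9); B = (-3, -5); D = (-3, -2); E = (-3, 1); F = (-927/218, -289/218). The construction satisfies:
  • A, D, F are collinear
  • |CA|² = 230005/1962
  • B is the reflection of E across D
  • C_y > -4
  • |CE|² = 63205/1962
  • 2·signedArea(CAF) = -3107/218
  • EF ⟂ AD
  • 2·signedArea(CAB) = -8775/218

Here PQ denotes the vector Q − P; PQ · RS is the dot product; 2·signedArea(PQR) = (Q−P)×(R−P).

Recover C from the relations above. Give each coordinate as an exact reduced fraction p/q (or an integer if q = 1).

1. C_x = 599/654  [2·signedArea(CAF) = -3107/218 ∩ 2·signedArea(CAB) = -8775/218]
2. C_y = -2033/654  [2·signedArea(CAF) = -3107/218 ∩ 2·signedArea(CAB) = -8775/218]
   → C = (599/654, -2033/654)

C = (599/654, -2033/654)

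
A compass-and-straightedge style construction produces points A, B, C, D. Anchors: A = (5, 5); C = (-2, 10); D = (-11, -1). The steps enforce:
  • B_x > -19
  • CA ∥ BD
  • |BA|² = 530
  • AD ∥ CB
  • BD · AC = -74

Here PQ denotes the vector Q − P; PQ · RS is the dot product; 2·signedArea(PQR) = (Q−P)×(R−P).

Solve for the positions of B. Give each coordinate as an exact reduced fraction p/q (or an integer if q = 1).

1. B_x = -18  [CA ∥ BD ∩ AD ∥ CB]
2. B_y = 4  [CA ∥ BD ∩ AD ∥ CB]
   → B = (-18, 4)

B = (-18, 4)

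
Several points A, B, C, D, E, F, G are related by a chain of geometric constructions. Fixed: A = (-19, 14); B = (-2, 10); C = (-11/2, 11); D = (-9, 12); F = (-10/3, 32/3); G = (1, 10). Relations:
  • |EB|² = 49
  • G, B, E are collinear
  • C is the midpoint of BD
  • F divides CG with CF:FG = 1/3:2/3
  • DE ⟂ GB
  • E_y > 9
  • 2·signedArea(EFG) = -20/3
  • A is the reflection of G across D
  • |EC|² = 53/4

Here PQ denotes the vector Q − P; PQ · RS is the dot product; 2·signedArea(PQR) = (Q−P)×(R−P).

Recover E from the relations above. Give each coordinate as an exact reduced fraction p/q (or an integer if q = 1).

1. E_x = -9  [G, B, E are collinear ∩ DE ⟂ GB]
2. E_y = 10  [G, B, E are collinear ∩ DE ⟂ GB]
   → E = (-9, 10)

E = (-9, 10)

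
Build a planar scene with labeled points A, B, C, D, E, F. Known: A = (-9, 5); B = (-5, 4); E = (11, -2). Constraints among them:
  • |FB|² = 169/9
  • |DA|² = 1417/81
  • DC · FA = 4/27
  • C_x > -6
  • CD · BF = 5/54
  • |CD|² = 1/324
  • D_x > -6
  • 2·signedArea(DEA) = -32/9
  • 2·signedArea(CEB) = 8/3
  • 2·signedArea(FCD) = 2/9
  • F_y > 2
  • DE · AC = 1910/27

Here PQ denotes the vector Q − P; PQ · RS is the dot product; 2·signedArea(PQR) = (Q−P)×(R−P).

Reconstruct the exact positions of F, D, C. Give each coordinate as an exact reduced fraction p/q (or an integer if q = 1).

1. D_x = -5  [line -7·x + -20·y + 365/9 = 0 ∩ |DA|² = 1417/81]
2. D_y = 34/9  [line -7·x + -20·y + 365/9 = 0 ∩ |DA|² = 1417/81]
   → D = (-5, 34/9)
3. C_x = -5  [2·signedArea(CEB) = 8/3 ∩ DE · AC = 1910/27]
4. C_y = 23/6  [2·signedArea(CEB) = 8/3 ∩ DE · AC = 1910/27]
   → C = (-5, 23/6)
5. F_x = -1  [2·signedArea(FCD) = 2/9 ∩ DC · FA = 4/27]
6. F_y = 7/3  [2·signedArea(FCD) = 2/9 ∩ DC · FA = 4/27]
   → F = (-1, 7/3)

C = (-5, 23/6)
D = (-5, 34/9)
F = (-1, 7/3)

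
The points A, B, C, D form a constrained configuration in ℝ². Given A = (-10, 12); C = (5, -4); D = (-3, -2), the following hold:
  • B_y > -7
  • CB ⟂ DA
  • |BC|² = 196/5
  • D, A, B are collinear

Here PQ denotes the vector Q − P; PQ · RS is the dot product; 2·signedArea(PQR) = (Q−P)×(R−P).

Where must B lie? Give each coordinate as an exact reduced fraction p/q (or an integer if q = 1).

B = (-3/5, -34/5)

1. B_x = -3/5  [D, A, B are collinear ∩ CB ⟂ DA]
2. B_y = -34/5  [D, A, B are collinear ∩ CB ⟂ DA]
   → B = (-3/5, -34/5)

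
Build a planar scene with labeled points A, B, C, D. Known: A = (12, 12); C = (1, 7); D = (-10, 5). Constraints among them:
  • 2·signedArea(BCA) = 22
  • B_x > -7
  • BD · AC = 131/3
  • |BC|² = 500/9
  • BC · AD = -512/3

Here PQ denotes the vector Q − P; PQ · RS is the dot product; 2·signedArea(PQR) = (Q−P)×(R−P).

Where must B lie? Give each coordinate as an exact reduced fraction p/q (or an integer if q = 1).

B = (-19/3, 17/3)

1. B_x = -19/3  [2·signedArea(BCA) = 22 ∩ BC · AD = -512/3]
2. B_y = 17/3  [2·signedArea(BCA) = 22 ∩ BC · AD = -512/3]
   → B = (-19/3, 17/3)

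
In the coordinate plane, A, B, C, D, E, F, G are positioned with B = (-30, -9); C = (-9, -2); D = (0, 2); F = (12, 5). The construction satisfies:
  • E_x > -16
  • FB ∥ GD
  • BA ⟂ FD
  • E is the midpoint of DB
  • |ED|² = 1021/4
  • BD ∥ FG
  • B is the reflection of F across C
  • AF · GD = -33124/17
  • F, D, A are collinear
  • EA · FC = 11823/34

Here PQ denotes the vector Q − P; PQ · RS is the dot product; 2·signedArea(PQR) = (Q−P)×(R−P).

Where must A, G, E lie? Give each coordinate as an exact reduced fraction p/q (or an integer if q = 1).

1. A_x = -524/17  [F, D, A are collinear ∩ BA ⟂ FD]
2. A_y = -97/17  [F, D, A are collinear ∩ BA ⟂ FD]
   → A = (-524/17, -97/17)
3. G_x = 42  [FB ∥ GD ∩ BD ∥ FG]
4. G_y = 16  [FB ∥ GD ∩ BD ∥ FG]
   → G = (42, 16)
5. E_x = -15  [E is the midpoint of DB]
6. E_y = -7/2  [E is the midpoint of DB]
   → E = (-15, -7/2)

A = (-524/17, -97/17)
E = (-15, -7/2)
G = (42, 16)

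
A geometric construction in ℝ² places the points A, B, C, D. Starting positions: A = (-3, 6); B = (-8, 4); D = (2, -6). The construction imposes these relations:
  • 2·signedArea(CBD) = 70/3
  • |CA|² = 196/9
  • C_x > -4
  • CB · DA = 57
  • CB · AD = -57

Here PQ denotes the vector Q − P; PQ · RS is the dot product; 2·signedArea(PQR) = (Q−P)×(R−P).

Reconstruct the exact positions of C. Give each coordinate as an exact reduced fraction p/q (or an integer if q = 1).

C = (-3, 4/3)

1. C_x = -3  [CB · DA = 57 ∩ 2·signedArea(CBD) = 70/3]
2. C_y = 4/3  [CB · DA = 57 ∩ 2·signedArea(CBD) = 70/3]
   → C = (-3, 4/3)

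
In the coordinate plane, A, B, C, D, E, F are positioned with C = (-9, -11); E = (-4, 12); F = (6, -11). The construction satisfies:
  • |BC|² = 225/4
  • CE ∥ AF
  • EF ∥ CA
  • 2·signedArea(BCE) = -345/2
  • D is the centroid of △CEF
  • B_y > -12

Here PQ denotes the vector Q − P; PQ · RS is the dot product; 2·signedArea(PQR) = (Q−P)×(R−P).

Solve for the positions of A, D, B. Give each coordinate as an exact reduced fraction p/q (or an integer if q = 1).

A = (1, -34)
B = (-3/2, -11)
D = (-7/3, -10/3)

1. A_x = 1  [CE ∥ AF ∩ EF ∥ CA]
2. A_y = -34  [CE ∥ AF ∩ EF ∥ CA]
   → A = (1, -34)
3. D_x = -7/3  [D is the centroid of △CEF]
4. D_y = -10/3  [D is the centroid of △CEF]
   → D = (-7/3, -10/3)
5. B_x = -3/2  [line -23·x + 5·y + 41/2 = 0 ∩ |BC|² = 225/4]
6. B_y = -11  [line -23·x + 5·y + 41/2 = 0 ∩ |BC|² = 225/4]
   → B = (-3/2, -11)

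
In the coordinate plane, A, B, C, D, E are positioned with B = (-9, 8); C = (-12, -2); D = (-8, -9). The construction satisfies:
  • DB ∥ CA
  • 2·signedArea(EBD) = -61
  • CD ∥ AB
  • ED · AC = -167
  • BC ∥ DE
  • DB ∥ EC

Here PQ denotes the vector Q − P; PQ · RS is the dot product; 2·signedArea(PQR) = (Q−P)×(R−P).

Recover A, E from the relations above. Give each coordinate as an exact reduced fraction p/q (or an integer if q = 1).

1. A_x = -13  [CD ∥ AB ∩ DB ∥ CA]
2. A_y = 15  [CD ∥ AB ∩ DB ∥ CA]
   → A = (-13, 15)
3. E_x = -11  [DB ∥ EC ∩ BC ∥ DE]
4. E_y = -19  [DB ∥ EC ∩ BC ∥ DE]
   → E = (-11, -19)

A = (-13, 15)
E = (-11, -19)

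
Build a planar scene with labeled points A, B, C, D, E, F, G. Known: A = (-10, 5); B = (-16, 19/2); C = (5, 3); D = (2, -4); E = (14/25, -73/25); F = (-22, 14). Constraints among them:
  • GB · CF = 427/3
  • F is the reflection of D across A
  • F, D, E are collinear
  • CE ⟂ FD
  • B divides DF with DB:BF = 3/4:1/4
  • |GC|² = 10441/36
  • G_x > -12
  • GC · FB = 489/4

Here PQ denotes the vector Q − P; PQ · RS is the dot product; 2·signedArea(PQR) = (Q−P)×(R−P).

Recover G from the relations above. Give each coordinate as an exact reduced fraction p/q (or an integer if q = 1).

1. G_x = -11  [GB · CF = 427/3 ∩ GC · FB = 489/4]
2. G_y = 53/6  [GB · CF = 427/3 ∩ GC · FB = 489/4]
   → G = (-11, 53/6)

G = (-11, 53/6)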